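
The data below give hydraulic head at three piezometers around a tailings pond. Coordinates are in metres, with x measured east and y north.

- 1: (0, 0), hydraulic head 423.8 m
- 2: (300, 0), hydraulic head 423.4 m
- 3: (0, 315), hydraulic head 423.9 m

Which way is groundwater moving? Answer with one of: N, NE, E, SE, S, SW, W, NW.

E

∂h/∂x = (423.4 − 423.8) / (300 − 0) = -0.001333
∂h/∂y = (423.9 − 423.8) / (315 − 0) = +0.0003175
Flow = −∇h = (+0.001333 east, -0.0003175 north), which points east.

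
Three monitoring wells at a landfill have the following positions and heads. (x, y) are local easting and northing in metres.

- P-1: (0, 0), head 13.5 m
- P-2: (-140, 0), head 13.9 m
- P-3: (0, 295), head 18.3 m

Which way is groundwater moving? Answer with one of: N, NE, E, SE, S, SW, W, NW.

S

∂h/∂x = (13.9 − 13.5) / (-140 − 0) = -0.002857
∂h/∂y = (18.3 − 13.5) / (295 − 0) = +0.01627
Flow = −∇h = (+0.002857 east, -0.01627 north), which points south.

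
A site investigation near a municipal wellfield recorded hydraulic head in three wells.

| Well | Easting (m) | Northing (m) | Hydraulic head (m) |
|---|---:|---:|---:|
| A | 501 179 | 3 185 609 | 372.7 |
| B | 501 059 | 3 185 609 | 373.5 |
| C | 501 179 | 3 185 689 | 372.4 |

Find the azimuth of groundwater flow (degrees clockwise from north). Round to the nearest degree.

∂h/∂x = (373.5 − 372.7) / (501059 − 501179) = -0.006667
∂h/∂y = (372.4 − 372.7) / (3185689 − 3185609) = -0.003750
Flow direction (−∇h) has components (+0.006667 E, +0.003750 N).
Azimuth = atan2(E, N) = atan2(+0.006667, +0.003750) = 60.6° ≈ 061°.

061°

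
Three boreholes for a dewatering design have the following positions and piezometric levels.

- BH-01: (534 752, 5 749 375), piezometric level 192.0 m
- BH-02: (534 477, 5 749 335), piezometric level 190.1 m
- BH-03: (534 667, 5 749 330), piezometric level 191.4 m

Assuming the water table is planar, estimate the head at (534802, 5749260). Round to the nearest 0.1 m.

192.3 m

Three-point gradient (reference BH-01): Δ to BH-02 = (-275, -40, -1.9), Δ to BH-03 = (-85, -45, -0.6).
∂h/∂x = +0.006852, ∂h/∂y = +0.0003900 (det = 8975).
h(534802, 5749260) = 192.0 + (+0.006852)·(50) + (+0.0003900)·(-115) = 192.0 +0.343 -0.045 = 192.298 m.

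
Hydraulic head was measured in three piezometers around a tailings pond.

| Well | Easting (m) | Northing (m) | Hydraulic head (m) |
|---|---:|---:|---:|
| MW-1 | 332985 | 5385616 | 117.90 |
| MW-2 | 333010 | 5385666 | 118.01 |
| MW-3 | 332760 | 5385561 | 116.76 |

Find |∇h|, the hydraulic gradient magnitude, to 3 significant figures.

0.00517

With h = a·x + b·y + c and MW-1 as origin, the differences give:
  25·a + 50·b = +0.11
  (-225)·a + (-55)·b = -1.14
Eliminate b (×(-55) and ×50, subtract): 9875·a = 50.950 → a = ∂h/∂x = +0.005159
Back-substitute: b = ∂h/∂y = -0.0003797.
|∇h| = √(0.005159² + -0.0003797²) = 0.005173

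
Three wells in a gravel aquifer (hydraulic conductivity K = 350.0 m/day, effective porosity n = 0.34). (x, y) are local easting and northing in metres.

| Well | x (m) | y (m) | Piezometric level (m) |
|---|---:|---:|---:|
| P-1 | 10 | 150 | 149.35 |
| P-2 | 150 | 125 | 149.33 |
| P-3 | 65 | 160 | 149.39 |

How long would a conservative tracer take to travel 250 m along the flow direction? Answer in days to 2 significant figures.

100 days

With h = a·x + b·y + c and P-1 as origin, the differences give:
  140·a + (-25)·b = -0.02
  55·a + 10·b = +0.04
Eliminate b (×10 and ×(-25), subtract): 2775·a = 0.800 → a = ∂h/∂x = +0.0002883
Back-substitute: b = ∂h/∂y = +0.002414.
|∇h| = √(0.0002883² + 0.002414²) = 0.002431
Seepage velocity v = K·i/n = 350.0 × 0.002431 / 0.34 = 2.502 m/day.
t = 250 / 2.502 = 99.92 days.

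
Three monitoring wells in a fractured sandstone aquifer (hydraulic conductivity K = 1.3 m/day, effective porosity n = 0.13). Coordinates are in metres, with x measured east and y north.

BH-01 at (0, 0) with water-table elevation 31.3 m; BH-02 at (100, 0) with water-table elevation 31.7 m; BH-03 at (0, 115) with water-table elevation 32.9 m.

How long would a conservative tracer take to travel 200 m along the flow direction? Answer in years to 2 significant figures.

∂h/∂x = (31.7 − 31.3) / (100 − 0) = +0.004000
∂h/∂y = (32.9 − 31.3) / (115 − 0) = +0.01391
|∇h| = √(0.004000² + 0.01391²) = 0.01447
Seepage velocity v = K·i/n = 1.3 × 0.01447 / 0.13 = 0.1447 m/day.
t = 200 / 0.1447 = 1382 days = 3.78 years.

3.8 years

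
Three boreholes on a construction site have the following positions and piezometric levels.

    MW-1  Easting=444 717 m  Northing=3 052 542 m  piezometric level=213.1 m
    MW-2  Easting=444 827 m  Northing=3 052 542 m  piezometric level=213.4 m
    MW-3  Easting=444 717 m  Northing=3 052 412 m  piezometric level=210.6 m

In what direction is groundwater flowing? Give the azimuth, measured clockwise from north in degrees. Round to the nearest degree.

∂h/∂x = (213.4 − 213.1) / (444827 − 444717) = +0.002727
∂h/∂y = (210.6 − 213.1) / (3052412 − 3052542) = +0.01923
Flow direction (−∇h) has components (-0.002727 E, -0.01923 N).
Azimuth = atan2(E, N) = atan2(-0.002727, -0.01923) = 188.1° ≈ 188°.

188°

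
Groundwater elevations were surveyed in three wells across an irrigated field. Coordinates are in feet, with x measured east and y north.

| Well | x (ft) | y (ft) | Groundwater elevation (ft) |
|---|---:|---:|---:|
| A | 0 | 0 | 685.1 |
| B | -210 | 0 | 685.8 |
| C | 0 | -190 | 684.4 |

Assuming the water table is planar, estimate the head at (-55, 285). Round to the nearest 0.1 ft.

686.3 ft

∂h/∂x = (685.8 − 685.1) / (-210 − 0) = -0.003333
∂h/∂y = (684.4 − 685.1) / (-190 − 0) = +0.003684
h(-55, 285) = 685.1 + (-0.003333)·(-55) + (+0.003684)·(285) = 685.1 +0.183 +1.050 = 686.333 ft.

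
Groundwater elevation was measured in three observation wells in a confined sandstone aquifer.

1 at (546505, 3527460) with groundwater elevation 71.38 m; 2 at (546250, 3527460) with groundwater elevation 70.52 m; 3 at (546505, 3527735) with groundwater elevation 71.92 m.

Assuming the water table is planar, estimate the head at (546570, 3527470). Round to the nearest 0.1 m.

71.6 m

∂h/∂x = (70.52 − 71.38) / (546250 − 546505) = +0.003373
∂h/∂y = (71.92 − 71.38) / (3527735 − 3527460) = +0.001964
h(546570, 3527470) = 71.38 + (+0.003373)·(65) + (+0.001964)·(10) = 71.38 +0.219 +0.020 = 71.619 m.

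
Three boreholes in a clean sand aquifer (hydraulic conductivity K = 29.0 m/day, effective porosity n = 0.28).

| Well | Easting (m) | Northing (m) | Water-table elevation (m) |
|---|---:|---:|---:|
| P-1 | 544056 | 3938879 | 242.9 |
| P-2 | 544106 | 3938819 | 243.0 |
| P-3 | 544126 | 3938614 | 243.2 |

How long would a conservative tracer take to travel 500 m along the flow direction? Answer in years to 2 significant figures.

10 years

With h = a·x + b·y + c and P-1 as origin, the differences give:
  50·a + (-60)·b = +0.1
  70·a + (-265)·b = +0.3
Eliminate b (×(-265) and ×(-60), subtract): -9050·a = -8.50 → a = ∂h/∂x = +0.0009392
Back-substitute: b = ∂h/∂y = -0.0008840.
|∇h| = √(0.0009392² + -0.0008840²) = 0.00129
Seepage velocity v = K·i/n = 29.0 × 0.00129 / 0.28 = 0.1336 m/day.
t = 500 / 0.1336 = 3743 days = 10.2 years.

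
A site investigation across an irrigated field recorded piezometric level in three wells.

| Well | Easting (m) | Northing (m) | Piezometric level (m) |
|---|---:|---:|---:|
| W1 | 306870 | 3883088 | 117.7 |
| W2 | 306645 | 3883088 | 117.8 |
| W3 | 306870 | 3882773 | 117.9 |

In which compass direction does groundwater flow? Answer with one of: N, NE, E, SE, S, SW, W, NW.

NE

∂h/∂x = (117.8 − 117.7) / (306645 − 306870) = -0.0004444
∂h/∂y = (117.9 − 117.7) / (3882773 − 3883088) = -0.0006349
Flow = −∇h = (+0.0004444 east, +0.0006349 north), which points northeast.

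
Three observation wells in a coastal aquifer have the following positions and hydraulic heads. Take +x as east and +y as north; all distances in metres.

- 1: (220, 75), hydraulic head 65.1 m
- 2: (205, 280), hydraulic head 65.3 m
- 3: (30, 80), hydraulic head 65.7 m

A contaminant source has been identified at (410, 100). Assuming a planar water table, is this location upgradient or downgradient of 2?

With h = a·x + b·y + c and 1 as origin, the differences give:
  (-15)·a + 205·b = +0.2
  (-190)·a + 5·b = +0.6
Eliminate b (×5 and ×205, subtract): 38875·a = -122.00 → a = ∂h/∂x = -0.003138
Back-substitute: b = ∂h/∂y = +0.0007460.
Head at (410, 100) = 65.1 + (-0.003138)·(190) + (+0.0007460)·(25) = 64.52 m.
That is lower than the 65.3 m at 2, so the point is downgradient.

downgradient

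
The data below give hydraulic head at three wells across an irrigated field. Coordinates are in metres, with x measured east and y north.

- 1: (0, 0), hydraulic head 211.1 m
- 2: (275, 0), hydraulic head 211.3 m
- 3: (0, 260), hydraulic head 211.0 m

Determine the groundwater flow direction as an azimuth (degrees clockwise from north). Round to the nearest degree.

298°

∂h/∂x = (211.3 − 211.1) / (275 − 0) = +0.0007273
∂h/∂y = (211.0 − 211.1) / (260 − 0) = -0.0003846
Flow direction (−∇h) has components (-0.0007273 E, +0.0003846 N).
Azimuth = atan2(E, N) = atan2(-0.0007273, +0.0003846) = 297.9° ≈ 298°.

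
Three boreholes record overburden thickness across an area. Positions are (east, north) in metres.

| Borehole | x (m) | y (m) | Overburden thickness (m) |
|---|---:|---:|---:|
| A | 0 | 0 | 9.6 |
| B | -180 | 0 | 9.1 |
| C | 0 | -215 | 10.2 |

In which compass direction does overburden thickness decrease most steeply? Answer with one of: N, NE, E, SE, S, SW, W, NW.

NW

∂d/∂x = (9.1 − 9.6) / (-180 − 0) = +0.002778
∂d/∂y = (10.2 − 9.6) / (-215 − 0) = -0.002791
Steepest decrease is along −∇f = (-0.002778 E, +0.002791 N) → northwest.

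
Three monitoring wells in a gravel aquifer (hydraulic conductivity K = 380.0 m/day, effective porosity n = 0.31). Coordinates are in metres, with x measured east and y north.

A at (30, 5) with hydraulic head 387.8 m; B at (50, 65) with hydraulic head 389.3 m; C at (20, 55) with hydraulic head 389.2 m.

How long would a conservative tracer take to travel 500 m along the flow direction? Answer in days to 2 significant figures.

15 days

With h = a·x + b·y + c and A as origin, the differences give:
  20·a + 60·b = +1.5
  (-10)·a + 50·b = +1.4
Eliminate b (×50 and ×60, subtract): 1600·a = -9.00 → a = ∂h/∂x = -0.005625
Back-substitute: b = ∂h/∂y = +0.02687.
|∇h| = √(-0.005625² + 0.02687²) = 0.02745
Seepage velocity v = K·i/n = 380.0 × 0.02745 / 0.31 = 33.65 m/day.
t = 500 / 33.65 = 14.86 days.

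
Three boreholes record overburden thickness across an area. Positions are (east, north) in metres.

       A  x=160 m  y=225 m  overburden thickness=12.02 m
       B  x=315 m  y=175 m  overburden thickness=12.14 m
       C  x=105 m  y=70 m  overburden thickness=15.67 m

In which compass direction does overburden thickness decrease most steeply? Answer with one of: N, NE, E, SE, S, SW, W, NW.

Differences from A: to B (Δx, Δy, Δh) = (155, -50, +0.12); to C = (-55, -155, +3.65).
Determinant of the coordinate differences = 155·(-155) − (-55)·(-50) = -26775.
∂d/∂x = [(+0.12)·(-155) − (+3.65)·(-50)] / -26775 = -0.006121
∂d/∂y = [155·(+3.65) − (-55)·(+0.12)] / -26775 = -0.02138
Steepest decrease is along −∇f = (+0.006121 E, +0.02138 N) → north.

N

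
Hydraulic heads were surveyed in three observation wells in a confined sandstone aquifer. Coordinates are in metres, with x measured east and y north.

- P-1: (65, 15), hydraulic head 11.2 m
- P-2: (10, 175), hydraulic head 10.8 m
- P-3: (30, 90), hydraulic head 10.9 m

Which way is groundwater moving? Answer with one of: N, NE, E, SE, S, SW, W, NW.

W

Taking P-1 as reference: P-2−P-1 = (-55, 160, -0.4); P-3−P-1 = (-35, 75, -0.3).
Determinant of the coordinate differences = (-55)·75 − (-35)·160 = 1475.
∂h/∂x = [(-0.4)·75 − (-0.3)·160] / 1475 = +0.01220
∂h/∂y = [(-55)·(-0.3) − (-35)·(-0.4)] / 1475 = +0.001695
Flow = −∇h = (-0.01220 east, -0.001695 north), which points west.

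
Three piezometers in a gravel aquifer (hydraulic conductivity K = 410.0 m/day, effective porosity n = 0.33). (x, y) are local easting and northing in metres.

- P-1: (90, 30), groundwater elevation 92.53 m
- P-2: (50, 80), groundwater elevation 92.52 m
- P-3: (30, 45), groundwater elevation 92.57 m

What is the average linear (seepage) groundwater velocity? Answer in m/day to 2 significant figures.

1.6 m/day

Three-point gradient (reference P-1): Δ to P-2 = (-40, 50, -0.01), Δ to P-3 = (-60, 15, +0.04).
∂h/∂x = -0.0008958, ∂h/∂y = -0.0009167 (det = 2400).
|∇h| = √(-0.0008958² + -0.0009167²) = 0.001282
Seepage velocity v = K·i/n = 410.0 × 0.001282 / 0.33 = 1.593 m/day.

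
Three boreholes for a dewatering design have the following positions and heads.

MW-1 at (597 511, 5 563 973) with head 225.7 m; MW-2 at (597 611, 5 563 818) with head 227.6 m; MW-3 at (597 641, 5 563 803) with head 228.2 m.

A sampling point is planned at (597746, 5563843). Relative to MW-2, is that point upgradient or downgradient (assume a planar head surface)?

upgradient

With h = a·x + b·y + c and MW-1 as origin, the differences give:
  100·a + (-155)·b = +1.9
  130·a + (-170)·b = +2.5
Eliminate b (×(-170) and ×(-155), subtract): 3150·a = 64.50 → a = ∂h/∂x = +0.02048
Back-substitute: b = ∂h/∂y = +0.0009524.
Head at (597746, 5563843) = 225.7 + (+0.02048)·(235) + (+0.0009524)·(-130) = 230.39 m.
That is higher than the 227.6 m at MW-2, so the point is upgradient.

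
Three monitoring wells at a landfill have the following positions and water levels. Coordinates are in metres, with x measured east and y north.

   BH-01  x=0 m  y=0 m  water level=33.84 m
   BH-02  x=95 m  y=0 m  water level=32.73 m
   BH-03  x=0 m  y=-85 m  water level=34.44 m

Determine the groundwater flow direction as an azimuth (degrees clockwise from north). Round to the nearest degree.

059°

∂h/∂x = (32.73 − 33.84) / (95 − 0) = -0.01168
∂h/∂y = (34.44 − 33.84) / (-85 − 0) = -0.007059
Flow direction (−∇h) has components (+0.01168 E, +0.007059 N).
Azimuth = atan2(E, N) = atan2(+0.01168, +0.007059) = 58.9° ≈ 059°.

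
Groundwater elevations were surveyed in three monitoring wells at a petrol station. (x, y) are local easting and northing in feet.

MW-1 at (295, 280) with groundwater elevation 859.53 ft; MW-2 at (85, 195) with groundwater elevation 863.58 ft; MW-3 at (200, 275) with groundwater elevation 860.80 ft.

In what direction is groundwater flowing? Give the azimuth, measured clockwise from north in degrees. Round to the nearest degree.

Differences from MW-1: to MW-2 (Δx, Δy, Δh) = (-210, -85, +4.05); to MW-3 = (-95, -5, +1.27).
Determinant of the coordinate differences = (-210)·(-5) − (-95)·(-85) = -7025.
∂h/∂x = [(+4.05)·(-5) − (+1.27)·(-85)] / -7025 = -0.01248
∂h/∂y = [(-210)·(+1.27) − (-95)·(+4.05)] / -7025 = -0.01680
Flow direction (−∇h) has components (+0.01248 E, +0.01680 N).
Azimuth = atan2(E, N) = atan2(+0.01248, +0.01680) = 36.6° ≈ 037°.

037°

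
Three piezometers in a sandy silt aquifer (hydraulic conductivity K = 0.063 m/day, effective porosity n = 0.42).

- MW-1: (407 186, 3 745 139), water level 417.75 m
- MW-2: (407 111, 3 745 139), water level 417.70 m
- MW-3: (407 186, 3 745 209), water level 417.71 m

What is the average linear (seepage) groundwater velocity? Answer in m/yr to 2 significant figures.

∂h/∂x = (417.70 − 417.75) / (407111 − 407186) = +0.0006667
∂h/∂y = (417.71 − 417.75) / (3745209 − 3745139) = -0.0005714
|∇h| = √(0.0006667² + -0.0005714²) = 0.0008781
Seepage velocity v = K·i/n = 0.063 × 0.0008781 / 0.42 = 0.0001317 m/day = 0.0481 m/yr.

0.048 m/yr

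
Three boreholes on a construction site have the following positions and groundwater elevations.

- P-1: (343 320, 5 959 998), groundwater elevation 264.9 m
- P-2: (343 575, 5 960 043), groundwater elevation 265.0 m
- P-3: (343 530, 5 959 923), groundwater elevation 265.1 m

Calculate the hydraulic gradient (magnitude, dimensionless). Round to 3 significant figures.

Differences from P-1: to P-2 (Δx, Δy, Δh) = (255, 45, +0.1); to P-3 = (210, -75, +0.2).
Solve a·Δx + b·Δy = Δh: det = 255·(-75) − 210·45 = -28575.
∂h/∂x = [(+0.1)·(-75) − (+0.2)·45] / -28575 = +0.0005774
∂h/∂y = [255·(+0.2) − 210·(+0.1)] / -28575 = -0.001050
|∇h| = √(0.0005774² + -0.001050²) = 0.001198

0.00120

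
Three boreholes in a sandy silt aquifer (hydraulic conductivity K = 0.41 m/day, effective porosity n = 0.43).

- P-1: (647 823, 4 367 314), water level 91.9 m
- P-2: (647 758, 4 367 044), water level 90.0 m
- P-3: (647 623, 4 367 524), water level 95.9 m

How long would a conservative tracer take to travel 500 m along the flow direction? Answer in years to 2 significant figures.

Three-point gradient (reference P-1): Δ to P-2 = (-65, -270, -1.9), Δ to P-3 = (-200, 210, +4.0).
∂h/∂x = -0.01007, ∂h/∂y = +0.009460 (det = -67650).
|∇h| = √(-0.01007² + 0.009460²) = 0.01382
Seepage velocity v = K·i/n = 0.41 × 0.01382 / 0.43 = 0.01318 m/day.
t = 500 / 0.01318 = 3.794e+04 days = 104 years.

100 years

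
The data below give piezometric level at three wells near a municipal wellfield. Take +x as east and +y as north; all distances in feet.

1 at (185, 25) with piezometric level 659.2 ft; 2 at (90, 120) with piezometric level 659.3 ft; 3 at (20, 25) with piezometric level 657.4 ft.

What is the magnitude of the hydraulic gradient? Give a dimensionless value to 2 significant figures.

0.016

Differences from 1: to 2 (Δx, Δy, Δh) = (-95, 95, +0.1); to 3 = (-165, 0, -1.8).
Solve a·Δx + b·Δy = Δh: det = (-95)·0 − (-165)·95 = 15675.
∂h/∂x = [(+0.1)·0 − (-1.8)·95] / 15675 = +0.01091
∂h/∂y = [(-95)·(-1.8) − (-165)·(+0.1)] / 15675 = +0.01196
|∇h| = √(0.01091² + 0.01196²) = 0.01619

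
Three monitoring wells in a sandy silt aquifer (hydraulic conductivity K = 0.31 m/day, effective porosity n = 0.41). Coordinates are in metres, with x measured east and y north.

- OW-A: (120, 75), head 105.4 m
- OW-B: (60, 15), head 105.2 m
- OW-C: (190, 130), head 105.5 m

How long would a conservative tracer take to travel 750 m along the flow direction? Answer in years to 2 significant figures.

Differences from OW-A: to OW-B (Δx, Δy, Δh) = (-60, -60, -0.2); to OW-C = (70, 55, +0.1).
Solve a·Δx + b·Δy = Δh: det = (-60)·55 − 70·(-60) = 900.
∂h/∂x = [(-0.2)·55 − (+0.1)·(-60)] / 900 = -0.005556
∂h/∂y = [(-60)·(+0.1) − 70·(-0.2)] / 900 = +0.008889
|∇h| = √(-0.005556² + 0.008889²) = 0.01048
Seepage velocity v = K·i/n = 0.31 × 0.01048 / 0.41 = 0.007924 m/day.
t = 750 / 0.007924 = 9.465e+04 days = 259 years.

260 years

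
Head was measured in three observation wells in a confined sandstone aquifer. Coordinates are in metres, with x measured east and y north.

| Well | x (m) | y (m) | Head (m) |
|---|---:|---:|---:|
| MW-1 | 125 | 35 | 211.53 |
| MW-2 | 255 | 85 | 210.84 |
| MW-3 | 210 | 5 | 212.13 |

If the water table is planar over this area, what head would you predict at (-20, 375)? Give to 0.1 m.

Differences from MW-1: to MW-2 (Δx, Δy, Δh) = (130, 50, -0.69); to MW-3 = (85, -30, +0.60).
Solve a·Δx + b·Δy = Δh: det = 130·(-30) − 85·50 = -8150.
∂h/∂x = [(-0.69)·(-30) − (+0.60)·50] / -8150 = +0.001141
∂h/∂y = [130·(+0.60) − 85·(-0.69)] / -8150 = -0.01677
h(-20, 375) = 211.53 + (+0.001141)·(-145) + (-0.01677)·(340) = 211.53 -0.165 -5.701 = 205.664 m.

205.7 m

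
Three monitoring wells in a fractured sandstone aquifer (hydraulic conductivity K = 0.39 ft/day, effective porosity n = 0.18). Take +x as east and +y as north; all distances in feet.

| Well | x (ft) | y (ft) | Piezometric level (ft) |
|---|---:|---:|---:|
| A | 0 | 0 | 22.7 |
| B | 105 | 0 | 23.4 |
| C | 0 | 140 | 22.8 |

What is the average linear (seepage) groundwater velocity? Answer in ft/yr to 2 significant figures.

5.3 ft/yr

∂h/∂x = (23.4 − 22.7) / (105 − 0) = +0.006667
∂h/∂y = (22.8 − 22.7) / (140 − 0) = +0.0007143
|∇h| = √(0.006667² + 0.0007143²) = 0.006705
Seepage velocity v = K·i/n = 0.39 × 0.006705 / 0.18 = 0.01453 ft/day = 5.307 ft/yr.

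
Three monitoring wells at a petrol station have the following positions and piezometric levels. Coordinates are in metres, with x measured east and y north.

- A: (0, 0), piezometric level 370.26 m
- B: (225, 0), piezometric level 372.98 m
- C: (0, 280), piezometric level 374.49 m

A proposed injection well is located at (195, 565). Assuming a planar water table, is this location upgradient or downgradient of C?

∂h/∂x = (372.98 − 370.26) / (225 − 0) = +0.01209
∂h/∂y = (374.49 − 370.26) / (280 − 0) = +0.01511
Head at (195, 565) = 370.26 + (+0.01209)·(195) + (+0.01511)·(565) = 381.15 m.
That is higher than the 374.49 m at C, so the point is upgradient.

upgradient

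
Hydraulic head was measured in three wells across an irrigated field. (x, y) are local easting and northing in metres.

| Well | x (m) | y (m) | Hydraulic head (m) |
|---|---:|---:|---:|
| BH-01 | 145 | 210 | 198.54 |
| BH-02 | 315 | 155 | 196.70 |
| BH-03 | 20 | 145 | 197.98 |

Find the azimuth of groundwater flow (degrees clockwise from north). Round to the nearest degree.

With h = a·x + b·y + c and BH-01 as origin, the differences give:
  170·a + (-55)·b = -1.84
  (-125)·a + (-65)·b = -0.56
Eliminate b (×(-65) and ×(-55), subtract): -17925·a = 88.800 → a = ∂h/∂x = -0.004954
Back-substitute: b = ∂h/∂y = +0.01814.
Flow direction (−∇h) has components (+0.004954 E, -0.01814 N).
Azimuth = atan2(E, N) = atan2(+0.004954, -0.01814) = 164.7° ≈ 165°.

165°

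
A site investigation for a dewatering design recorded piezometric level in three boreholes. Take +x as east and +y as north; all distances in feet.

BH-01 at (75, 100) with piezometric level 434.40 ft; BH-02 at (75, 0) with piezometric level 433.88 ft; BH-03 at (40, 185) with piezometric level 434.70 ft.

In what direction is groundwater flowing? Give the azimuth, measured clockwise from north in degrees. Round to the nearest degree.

218°

With h = a·x + b·y + c and BH-01 as origin, the differences give:
  0·a + (-100)·b = -0.52
  (-35)·a + 85·b = +0.30
Eliminate b (×85 and ×(-100), subtract): -3500·a = -14.200 → a = ∂h/∂x = +0.004057
Back-substitute: b = ∂h/∂y = +0.005200.
Flow direction (−∇h) has components (-0.004057 E, -0.005200 N).
Azimuth = atan2(E, N) = atan2(-0.004057, -0.005200) = 218.0° ≈ 218°.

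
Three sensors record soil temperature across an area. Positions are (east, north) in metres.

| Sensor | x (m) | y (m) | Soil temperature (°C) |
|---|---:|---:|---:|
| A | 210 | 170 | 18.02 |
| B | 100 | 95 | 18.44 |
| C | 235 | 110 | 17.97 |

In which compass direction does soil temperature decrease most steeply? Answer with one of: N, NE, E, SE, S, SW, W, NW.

Taking A as reference: B−A = (-110, -75, +0.42); C−A = (25, -60, -0.05).
Determinant of the coordinate differences = (-110)·(-60) − 25·(-75) = 8475.
∂T/∂x = [(+0.42)·(-60) − (-0.05)·(-75)] / 8475 = -0.003416
∂T/∂y = [(-110)·(-0.05) − 25·(+0.42)] / 8475 = -0.0005900
Steepest decrease is along −∇f = (+0.003416 E, +0.0005900 N) → east.

E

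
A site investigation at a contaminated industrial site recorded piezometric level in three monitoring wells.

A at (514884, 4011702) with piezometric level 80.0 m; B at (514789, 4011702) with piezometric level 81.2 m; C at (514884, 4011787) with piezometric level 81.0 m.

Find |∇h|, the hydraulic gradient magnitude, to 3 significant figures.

∂h/∂x = (81.2 − 80.0) / (514789 − 514884) = -0.01263
∂h/∂y = (81.0 − 80.0) / (4011787 − 4011702) = +0.01176
|∇h| = √(-0.01263² + 0.01176²) = 0.01726

0.0173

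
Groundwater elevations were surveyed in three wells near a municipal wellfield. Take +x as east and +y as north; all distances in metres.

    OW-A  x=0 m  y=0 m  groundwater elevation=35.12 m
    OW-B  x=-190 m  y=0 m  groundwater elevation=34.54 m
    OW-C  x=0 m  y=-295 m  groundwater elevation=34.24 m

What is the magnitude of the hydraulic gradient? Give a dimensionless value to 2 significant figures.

∂h/∂x = (34.54 − 35.12) / (-190 − 0) = +0.003053
∂h/∂y = (34.24 − 35.12) / (-295 − 0) = +0.002983
|∇h| = √(0.003053² + 0.002983²) = 0.004268

0.0043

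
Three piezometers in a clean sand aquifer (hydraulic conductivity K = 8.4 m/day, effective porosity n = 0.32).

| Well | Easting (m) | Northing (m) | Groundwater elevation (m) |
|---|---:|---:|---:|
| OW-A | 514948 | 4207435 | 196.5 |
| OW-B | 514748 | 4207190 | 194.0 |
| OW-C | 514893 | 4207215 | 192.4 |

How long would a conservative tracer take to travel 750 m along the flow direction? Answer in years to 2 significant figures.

2.9 years

Three-point gradient (reference OW-A): Δ to OW-B = (-200, -245, -2.5), Δ to OW-C = (-55, -220, -4.1).
∂h/∂x = -0.01489, ∂h/∂y = +0.02236 (det = 30525).
|∇h| = √(-0.01489² + 0.02236²) = 0.02686
Seepage velocity v = K·i/n = 8.4 × 0.02686 / 0.32 = 0.7051 m/day.
t = 750 / 0.7051 = 1064 days = 2.91 years.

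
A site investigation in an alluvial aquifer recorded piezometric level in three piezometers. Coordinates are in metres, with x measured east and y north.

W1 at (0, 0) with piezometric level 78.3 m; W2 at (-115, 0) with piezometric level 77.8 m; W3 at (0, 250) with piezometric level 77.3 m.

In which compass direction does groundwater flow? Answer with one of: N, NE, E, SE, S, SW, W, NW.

NW

∂h/∂x = (77.8 − 78.3) / (-115 − 0) = +0.004348
∂h/∂y = (77.3 − 78.3) / (250 − 0) = -0.004000
Flow = −∇h = (-0.004348 east, +0.004000 north), which points northwest.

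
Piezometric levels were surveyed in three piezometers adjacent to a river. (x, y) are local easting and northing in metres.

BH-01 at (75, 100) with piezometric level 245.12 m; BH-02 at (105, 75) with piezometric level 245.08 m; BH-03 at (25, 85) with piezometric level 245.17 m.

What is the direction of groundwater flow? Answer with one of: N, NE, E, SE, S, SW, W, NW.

With h = a·x + b·y + c and BH-01 as origin, the differences give:
  30·a + (-25)·b = -0.04
  (-50)·a + (-15)·b = +0.05
Eliminate b (×(-15) and ×(-25), subtract): -1700·a = 1.850 → a = ∂h/∂x = -0.001088
Back-substitute: b = ∂h/∂y = +0.0002941.
Flow = −∇h = (+0.001088 east, -0.0002941 north), which points east.

E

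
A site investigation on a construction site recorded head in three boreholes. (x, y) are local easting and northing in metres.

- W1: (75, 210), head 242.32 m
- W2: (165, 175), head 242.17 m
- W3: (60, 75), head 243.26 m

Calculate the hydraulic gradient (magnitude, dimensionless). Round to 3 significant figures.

0.00773

Taking W1 as reference: W2−W1 = (90, -35, -0.15); W3−W1 = (-15, -135, +0.94).
Solve a·Δx + b·Δy = Δh: det = 90·(-135) − (-15)·(-35) = -12675.
∂h/∂x = [(-0.15)·(-135) − (+0.94)·(-35)] / -12675 = -0.004193
∂h/∂y = [90·(+0.94) − (-15)·(-0.15)] / -12675 = -0.006497
|∇h| = √(-0.004193² + -0.006497²) = 0.007733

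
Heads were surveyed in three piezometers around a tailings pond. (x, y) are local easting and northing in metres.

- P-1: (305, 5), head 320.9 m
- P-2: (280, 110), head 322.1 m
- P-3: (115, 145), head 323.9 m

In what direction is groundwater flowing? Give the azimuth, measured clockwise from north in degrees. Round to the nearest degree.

Taking P-1 as reference: P-2−P-1 = (-25, 105, +1.2); P-3−P-1 = (-190, 140, +3.0).
Determinant of the coordinate differences = (-25)·140 − (-190)·105 = 16450.
∂h/∂x = [(+1.2)·140 − (+3.0)·105] / 16450 = -0.008936
∂h/∂y = [(-25)·(+3.0) − (-190)·(+1.2)] / 16450 = +0.009301
Flow direction (−∇h) has components (+0.008936 E, -0.009301 N).
Azimuth = atan2(E, N) = atan2(+0.008936, -0.009301) = 136.1° ≈ 136°.

136°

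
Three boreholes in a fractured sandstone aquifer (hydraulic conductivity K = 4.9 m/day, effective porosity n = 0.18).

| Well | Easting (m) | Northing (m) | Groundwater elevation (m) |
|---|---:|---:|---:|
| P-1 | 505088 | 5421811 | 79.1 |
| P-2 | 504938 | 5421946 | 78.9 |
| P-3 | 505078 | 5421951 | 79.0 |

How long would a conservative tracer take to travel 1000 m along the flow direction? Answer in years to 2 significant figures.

100 years

With h = a·x + b·y + c and P-1 as origin, the differences give:
  (-150)·a + 135·b = -0.2
  (-10)·a + 140·b = -0.1
Eliminate b (×140 and ×135, subtract): -19650·a = -14.50 → a = ∂h/∂x = +0.0007379
Back-substitute: b = ∂h/∂y = -0.0006616.
|∇h| = √(0.0007379² + -0.0006616²) = 0.0009911
Seepage velocity v = K·i/n = 4.9 × 0.0009911 / 0.18 = 0.02698 m/day.
t = 1000 / 0.02698 = 3.706e+04 days = 101 years.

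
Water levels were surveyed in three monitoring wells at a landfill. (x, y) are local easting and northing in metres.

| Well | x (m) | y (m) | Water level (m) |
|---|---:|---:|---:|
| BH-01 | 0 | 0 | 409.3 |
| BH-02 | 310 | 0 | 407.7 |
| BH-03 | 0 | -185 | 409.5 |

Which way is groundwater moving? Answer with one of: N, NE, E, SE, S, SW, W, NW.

E

∂h/∂x = (407.7 − 409.3) / (310 − 0) = -0.005161
∂h/∂y = (409.5 − 409.3) / (-185 − 0) = -0.001081
Flow = −∇h = (+0.005161 east, +0.001081 north), which points east.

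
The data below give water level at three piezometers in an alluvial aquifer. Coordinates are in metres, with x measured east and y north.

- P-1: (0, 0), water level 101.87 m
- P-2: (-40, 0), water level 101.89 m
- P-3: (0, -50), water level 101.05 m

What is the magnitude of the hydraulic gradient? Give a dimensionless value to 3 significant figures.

0.0164

∂h/∂x = (101.89 − 101.87) / (-40 − 0) = -0.0005000
∂h/∂y = (101.05 − 101.87) / (-50 − 0) = +0.01640
|∇h| = √(-0.0005000² + 0.01640²) = 0.01641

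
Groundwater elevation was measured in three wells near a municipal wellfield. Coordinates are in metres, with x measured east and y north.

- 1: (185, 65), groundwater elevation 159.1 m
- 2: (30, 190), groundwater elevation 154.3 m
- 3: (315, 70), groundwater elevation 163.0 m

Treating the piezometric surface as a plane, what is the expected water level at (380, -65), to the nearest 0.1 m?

Differences from 1: to 2 (Δx, Δy, Δh) = (-155, 125, -4.8); to 3 = (130, 5, +3.9).
Determinant of the coordinate differences = (-155)·5 − 130·125 = -17025.
∂h/∂x = [(-4.8)·5 − (+3.9)·125] / -17025 = +0.03004
∂h/∂y = [(-155)·(+3.9) − 130·(-4.8)] / -17025 = -0.001145
h(380, -65) = 159.1 + (+0.03004)·(195) + (-0.001145)·(-130) = 159.1 +5.859 +0.149 = 165.107 m.

165.1 m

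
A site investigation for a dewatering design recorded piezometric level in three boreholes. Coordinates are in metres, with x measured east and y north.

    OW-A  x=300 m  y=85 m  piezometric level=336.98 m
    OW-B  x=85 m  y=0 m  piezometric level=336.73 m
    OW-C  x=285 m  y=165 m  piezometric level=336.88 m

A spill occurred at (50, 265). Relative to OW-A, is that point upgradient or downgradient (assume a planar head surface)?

downgradient

Differences from OW-A: to OW-B (Δx, Δy, Δh) = (-215, -85, -0.25); to OW-C = (-15, 80, -0.10).
Solve a·Δx + b·Δy = Δh: det = (-215)·80 − (-15)·(-85) = -18475.
∂h/∂x = [(-0.25)·80 − (-0.10)·(-85)] / -18475 = +0.001543
∂h/∂y = [(-215)·(-0.10) − (-15)·(-0.25)] / -18475 = -0.0009608
Head at (50, 265) = 336.98 + (+0.001543)·(-250) + (-0.0009608)·(180) = 336.42 m.
That is lower than the 336.98 m at OW-A, so the point is downgradient.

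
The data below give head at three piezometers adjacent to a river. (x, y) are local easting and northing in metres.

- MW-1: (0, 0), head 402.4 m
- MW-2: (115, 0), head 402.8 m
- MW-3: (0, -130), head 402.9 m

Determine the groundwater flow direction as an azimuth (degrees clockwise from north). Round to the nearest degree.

∂h/∂x = (402.8 − 402.4) / (115 − 0) = +0.003478
∂h/∂y = (402.9 − 402.4) / (-130 − 0) = -0.003846
Flow direction (−∇h) has components (-0.003478 E, +0.003846 N).
Azimuth = atan2(E, N) = atan2(-0.003478, +0.003846) = 317.9° ≈ 318°.

318°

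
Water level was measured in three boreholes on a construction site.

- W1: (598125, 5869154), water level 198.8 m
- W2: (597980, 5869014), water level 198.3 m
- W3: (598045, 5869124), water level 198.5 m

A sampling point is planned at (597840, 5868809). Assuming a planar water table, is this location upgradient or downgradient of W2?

downgradient

Three-point gradient (reference W1): Δ to W2 = (-145, -140, -0.5), Δ to W3 = (-80, -30, -0.3).
∂h/∂x = +0.003942, ∂h/∂y = -0.0005109 (det = -6850).
Head at (597840, 5868809) = 198.8 + (+0.003942)·(-285) + (-0.0005109)·(-345) = 197.85 m.
That is lower than the 198.3 m at W2, so the point is downgradient.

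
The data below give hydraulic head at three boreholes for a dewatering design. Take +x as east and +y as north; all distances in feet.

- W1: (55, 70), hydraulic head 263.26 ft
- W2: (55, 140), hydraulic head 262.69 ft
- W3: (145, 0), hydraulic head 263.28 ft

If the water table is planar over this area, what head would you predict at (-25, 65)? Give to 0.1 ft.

Differences from W1: to W2 (Δx, Δy, Δh) = (0, 70, -0.57); to W3 = (90, -70, +0.02).
Solve a·Δx + b·Δy = Δh: det = 0·(-70) − 90·70 = -6300.
∂h/∂x = [(-0.57)·(-70) − (+0.02)·70] / -6300 = -0.006111
∂h/∂y = [0·(+0.02) − 90·(-0.57)] / -6300 = -0.008143
h(-25, 65) = 263.26 + (-0.006111)·(-80) + (-0.008143)·(-5) = 263.26 +0.489 +0.041 = 263.790 ft.

263.8 ft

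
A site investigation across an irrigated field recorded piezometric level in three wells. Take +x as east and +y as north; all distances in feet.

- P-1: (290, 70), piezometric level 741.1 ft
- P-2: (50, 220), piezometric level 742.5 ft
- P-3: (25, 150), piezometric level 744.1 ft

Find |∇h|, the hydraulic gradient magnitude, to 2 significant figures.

0.024

Taking P-1 as reference: P-2−P-1 = (-240, 150, +1.4); P-3−P-1 = (-265, 80, +3.0).
Determinant of the coordinate differences = (-240)·80 − (-265)·150 = 20550.
∂h/∂x = [(+1.4)·80 − (+3.0)·150] / 20550 = -0.01645
∂h/∂y = [(-240)·(+3.0) − (-265)·(+1.4)] / 20550 = -0.01698
|∇h| = √(-0.01645² + -0.01698²) = 0.02364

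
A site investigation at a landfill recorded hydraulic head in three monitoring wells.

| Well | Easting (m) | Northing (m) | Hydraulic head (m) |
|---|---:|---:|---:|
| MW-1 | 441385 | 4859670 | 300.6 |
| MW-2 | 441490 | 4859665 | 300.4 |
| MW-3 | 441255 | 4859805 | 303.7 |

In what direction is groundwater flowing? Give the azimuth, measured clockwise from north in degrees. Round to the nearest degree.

178°

Three-point gradient (reference MW-1): Δ to MW-2 = (105, -5, -0.2), Δ to MW-3 = (-130, 135, +3.1).
∂h/∂x = -0.0008503, ∂h/∂y = +0.02214 (det = 13525).
Flow direction (−∇h) has components (+0.0008503 E, -0.02214 N).
Azimuth = atan2(E, N) = atan2(+0.0008503, -0.02214) = 177.8° ≈ 178°.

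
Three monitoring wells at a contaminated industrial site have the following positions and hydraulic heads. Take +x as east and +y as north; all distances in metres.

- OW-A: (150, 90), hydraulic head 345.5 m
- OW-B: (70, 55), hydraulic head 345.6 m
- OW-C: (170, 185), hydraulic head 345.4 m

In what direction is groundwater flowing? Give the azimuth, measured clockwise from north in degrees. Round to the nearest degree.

045°

Differences from OW-A: to OW-B (Δx, Δy, Δh) = (-80, -35, +0.1); to OW-C = (20, 95, -0.1).
Solve a·Δx + b·Δy = Δh: det = (-80)·95 − 20·(-35) = -6900.
∂h/∂x = [(+0.1)·95 − (-0.1)·(-35)] / -6900 = -0.0008696
∂h/∂y = [(-80)·(-0.1) − 20·(+0.1)] / -6900 = -0.0008696
Flow direction (−∇h) has components (+0.0008696 E, +0.0008696 N).
Azimuth = atan2(E, N) = atan2(+0.0008696, +0.0008696) = 45.0° ≈ 045°.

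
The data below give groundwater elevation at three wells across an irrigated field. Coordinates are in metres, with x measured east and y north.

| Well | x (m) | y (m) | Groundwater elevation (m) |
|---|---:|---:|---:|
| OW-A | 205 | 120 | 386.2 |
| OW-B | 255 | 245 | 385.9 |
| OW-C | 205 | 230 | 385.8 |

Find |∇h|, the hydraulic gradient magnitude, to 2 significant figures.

Three-point gradient (reference OW-A): Δ to OW-B = (50, 125, -0.3), Δ to OW-C = (0, 110, -0.4).
∂h/∂x = +0.003091, ∂h/∂y = -0.003636 (det = 5500).
|∇h| = √(0.003091² + -0.003636²) = 0.004772

0.0048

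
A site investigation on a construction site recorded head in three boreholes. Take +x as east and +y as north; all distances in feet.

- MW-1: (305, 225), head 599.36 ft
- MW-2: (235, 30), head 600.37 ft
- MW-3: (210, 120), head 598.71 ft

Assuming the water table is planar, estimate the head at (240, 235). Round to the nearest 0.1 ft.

597.9 ft

Taking MW-1 as reference: MW-2−MW-1 = (-70, -195, +1.01); MW-3−MW-1 = (-95, -105, -0.65).
Determinant of the coordinate differences = (-70)·(-105) − (-95)·(-195) = -11175.
∂h/∂x = [(+1.01)·(-105) − (-0.65)·(-195)] / -11175 = +0.02083
∂h/∂y = [(-70)·(-0.65) − (-95)·(+1.01)] / -11175 = -0.01266
h(240, 235) = 599.36 + (+0.02083)·(-65) + (-0.01266)·(10) = 599.36 -1.354 -0.127 = 597.879 ft.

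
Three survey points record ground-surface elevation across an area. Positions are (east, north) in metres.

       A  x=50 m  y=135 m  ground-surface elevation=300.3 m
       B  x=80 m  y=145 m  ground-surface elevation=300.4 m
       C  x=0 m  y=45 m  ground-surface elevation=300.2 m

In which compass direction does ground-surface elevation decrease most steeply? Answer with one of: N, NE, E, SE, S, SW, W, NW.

Three-point gradient (reference A): Δ to B = (30, 10, +0.1), Δ to C = (-50, -90, -0.1).
∂z/∂x = +0.003636, ∂z/∂y = -0.0009091 (det = -2200).
Steepest decrease is along −∇f = (-0.003636 E, +0.0009091 N) → west.

W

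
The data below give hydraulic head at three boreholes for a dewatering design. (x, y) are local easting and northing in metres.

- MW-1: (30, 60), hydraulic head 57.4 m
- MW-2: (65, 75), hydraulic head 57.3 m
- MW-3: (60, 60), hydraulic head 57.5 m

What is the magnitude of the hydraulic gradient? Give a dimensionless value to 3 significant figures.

0.0148

Differences from MW-1: to MW-2 (Δx, Δy, Δh) = (35, 15, -0.1); to MW-3 = (30, 0, +0.1).
Determinant of the coordinate differences = 35·0 − 30·15 = -450.
∂h/∂x = [(-0.1)·0 − (+0.1)·15] / -450 = +0.003333
∂h/∂y = [35·(+0.1) − 30·(-0.1)] / -450 = -0.01444
|∇h| = √(0.003333² + -0.01444²) = 0.01482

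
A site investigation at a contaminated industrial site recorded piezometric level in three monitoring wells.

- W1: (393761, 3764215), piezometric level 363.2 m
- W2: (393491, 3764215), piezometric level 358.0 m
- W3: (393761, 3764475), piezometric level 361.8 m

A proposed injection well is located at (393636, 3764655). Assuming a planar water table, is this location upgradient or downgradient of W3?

∂h/∂x = (358.0 − 363.2) / (393491 − 393761) = +0.01926
∂h/∂y = (361.8 − 363.2) / (3764475 − 3764215) = -0.005385
Head at (393636, 3764655) = 363.2 + (+0.01926)·(-125) + (-0.005385)·(440) = 358.42 m.
That is lower than the 361.8 m at W3, so the point is downgradient.

downgradient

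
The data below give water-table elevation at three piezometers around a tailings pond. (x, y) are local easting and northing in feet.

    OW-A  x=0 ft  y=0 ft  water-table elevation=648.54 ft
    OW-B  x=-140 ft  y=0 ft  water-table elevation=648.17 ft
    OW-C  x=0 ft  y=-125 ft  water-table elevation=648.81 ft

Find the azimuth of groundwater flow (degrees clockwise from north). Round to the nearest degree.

309°

∂h/∂x = (648.17 − 648.54) / (-140 − 0) = +0.002643
∂h/∂y = (648.81 − 648.54) / (-125 − 0) = -0.002160
Flow direction (−∇h) has components (-0.002643 E, +0.002160 N).
Azimuth = atan2(E, N) = atan2(-0.002643, +0.002160) = 309.3° ≈ 309°.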